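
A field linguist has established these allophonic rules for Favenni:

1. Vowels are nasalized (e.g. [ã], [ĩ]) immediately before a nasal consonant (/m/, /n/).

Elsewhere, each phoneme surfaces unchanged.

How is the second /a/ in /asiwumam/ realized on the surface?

[ã]

Rule 1 applies to /a/ (between /m/ and /m/: before a nasal consonant) → [ã].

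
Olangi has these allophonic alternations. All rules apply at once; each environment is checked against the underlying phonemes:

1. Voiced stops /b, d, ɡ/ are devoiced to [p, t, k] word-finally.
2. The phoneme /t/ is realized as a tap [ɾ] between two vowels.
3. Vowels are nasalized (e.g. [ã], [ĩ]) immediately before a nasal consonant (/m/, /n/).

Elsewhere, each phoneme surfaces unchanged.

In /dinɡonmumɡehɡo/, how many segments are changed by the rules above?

3

Segments that undergo a rule: /i/ → [ĩ] (rule 3); /o/ → [õ] (rule 3); /u/ → [ũ] (rule 3).
All other segments surface unchanged.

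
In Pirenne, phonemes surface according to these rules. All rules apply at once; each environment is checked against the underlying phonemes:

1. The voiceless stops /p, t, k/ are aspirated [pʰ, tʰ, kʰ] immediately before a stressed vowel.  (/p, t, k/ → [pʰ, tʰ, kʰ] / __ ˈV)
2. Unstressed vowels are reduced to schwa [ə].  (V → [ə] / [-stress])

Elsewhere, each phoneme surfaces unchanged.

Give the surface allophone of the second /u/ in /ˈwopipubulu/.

[ə]

/u/ (between /b/ and /l/) occurs in an unstressed syllable → [ə] by rule 2.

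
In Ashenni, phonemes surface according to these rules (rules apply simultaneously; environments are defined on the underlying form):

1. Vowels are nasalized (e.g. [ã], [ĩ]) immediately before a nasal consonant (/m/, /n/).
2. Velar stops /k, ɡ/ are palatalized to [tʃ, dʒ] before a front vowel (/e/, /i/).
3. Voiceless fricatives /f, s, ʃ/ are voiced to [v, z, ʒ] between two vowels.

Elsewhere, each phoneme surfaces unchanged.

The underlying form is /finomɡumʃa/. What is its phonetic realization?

/f/ (word-initial) is in the target of rule 3 but the environment (between two vowels) is not met → [f].
/i/ meets the environment for rule 1 (before a nasal consonant) → [ĩ].
/n/ stays [n].
/o/ (between /n/ and /m/) occurs before a nasal consonant → [õ] by rule 1.
/m/ stays [m].
/ɡ/ (between /m/ and /u/): rule 2 targets it, but not before a front vowel → unchanged [ɡ].
/u/ (between /ɡ/ and /m/) occurs before a nasal consonant → [ũ] by rule 1.
/m/ (between /u/ and /ʃ/) is unaffected → [m].
/ʃ/ — between /m/ and /a/; rule 3 does not apply here → [ʃ].
/a/ (word-final) is in the target of rule 1 but the environment (before a nasal consonant) is not met → [a].

[fĩnõmɡũmʃa]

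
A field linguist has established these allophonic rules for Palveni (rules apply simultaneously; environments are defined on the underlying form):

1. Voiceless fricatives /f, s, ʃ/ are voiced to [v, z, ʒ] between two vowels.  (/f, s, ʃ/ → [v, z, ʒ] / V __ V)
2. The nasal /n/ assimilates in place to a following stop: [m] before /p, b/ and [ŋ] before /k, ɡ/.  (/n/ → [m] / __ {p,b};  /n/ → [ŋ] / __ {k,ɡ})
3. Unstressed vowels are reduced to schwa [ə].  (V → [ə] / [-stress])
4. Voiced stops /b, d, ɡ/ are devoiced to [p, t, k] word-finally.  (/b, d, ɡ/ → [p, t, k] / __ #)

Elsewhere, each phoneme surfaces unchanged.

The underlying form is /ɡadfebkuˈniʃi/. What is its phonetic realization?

[ɡədfəbkəˈniʒə]

/ɡ/ (word-initial): rule 4 targets it, but not word-finally → unchanged [ɡ].
/a/ (between /ɡ/ and /d/): in an unstressed syllable, so rule 3 applies → [ə].
/d/ (between /a/ and /f/) fails the environment for rule 4, so it stays [d].
/f/ (between /d/ and /e/) is in the target of rule 1 but the environment (between two vowels) is not met → [f].
/e/ (between /f/ and /b/): in an unstressed syllable, so rule 3 applies → [ə].
/b/ — between /e/ and /k/; rule 4 does not apply here → [b].
/k/ (between /b/ and /u/) is unaffected → [k].
/u/ (between /k/ and /n/) occurs in an unstressed syllable → [ə] by rule 3.
/n/ (between /u/ and /i/) fails the environment for rule 2, so it stays [n].
/i/ (between /n/ and /ʃ/): rule 3 targets it, but not in an unstressed syllable → unchanged [i].
/ʃ/ meets the environment for rule 1 (between two vowels) → [ʒ].
/i/ — word-final, in an unstressed syllable — surfaces as [ə] (rule 3).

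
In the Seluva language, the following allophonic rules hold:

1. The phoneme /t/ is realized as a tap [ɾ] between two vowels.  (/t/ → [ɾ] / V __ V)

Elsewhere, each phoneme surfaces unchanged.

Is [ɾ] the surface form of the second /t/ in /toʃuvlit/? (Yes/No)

/t/ (word-final): rule 1 targets it, but not between two vowels → unchanged [t].
The actual realization is [t], not [ɾ].

No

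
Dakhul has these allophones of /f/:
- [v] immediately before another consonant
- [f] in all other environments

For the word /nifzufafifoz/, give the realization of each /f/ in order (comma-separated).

[v], [f], [f], [f]

Occurrence 1 (position 3): immediately before another consonant → [v].
Occurrence 2 (position 6): no conditioning environment matches → elsewhere allophone [f].
Occurrence 3 (position 8): no conditioning environment matches → elsewhere allophone [f].
Occurrence 4 (position 10): no conditioning environment matches → elsewhere allophone [f].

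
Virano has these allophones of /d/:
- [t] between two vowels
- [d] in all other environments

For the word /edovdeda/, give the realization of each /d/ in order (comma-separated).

Occurrence 1 (position 2): between two vowels → [t].
Occurrence 2 (position 5): no conditioning environment matches → elsewhere allophone [d].
Occurrence 3 (position 7): between two vowels → [t].

[t], [d], [t]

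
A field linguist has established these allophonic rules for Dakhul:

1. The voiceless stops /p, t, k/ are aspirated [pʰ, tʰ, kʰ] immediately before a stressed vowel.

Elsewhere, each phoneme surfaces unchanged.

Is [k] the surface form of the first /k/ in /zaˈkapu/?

No

/k/ — between /a/ and /a/, immediately before a stressed vowel — surfaces as [kʰ] (rule 1).
The actual realization is [kʰ], not [k].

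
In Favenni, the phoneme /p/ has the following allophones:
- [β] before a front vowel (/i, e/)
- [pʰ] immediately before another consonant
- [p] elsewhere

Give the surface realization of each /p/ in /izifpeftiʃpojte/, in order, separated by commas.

Occurrence 1 (position 5): before a front vowel (/i, e/) → [β].
Occurrence 2 (position 11): no conditioning environment matches → elsewhere allophone [p].

[β], [p]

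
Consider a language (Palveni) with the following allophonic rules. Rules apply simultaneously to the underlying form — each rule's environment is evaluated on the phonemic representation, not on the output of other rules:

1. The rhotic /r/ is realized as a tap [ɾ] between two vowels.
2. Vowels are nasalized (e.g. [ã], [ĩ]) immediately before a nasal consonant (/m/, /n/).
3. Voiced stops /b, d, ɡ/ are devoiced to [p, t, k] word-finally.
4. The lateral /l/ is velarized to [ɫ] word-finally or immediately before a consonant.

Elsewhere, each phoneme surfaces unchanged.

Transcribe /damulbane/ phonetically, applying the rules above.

/d/ (word-initial): rule 3 targets it, but not word-finally → unchanged [d].
Rule 2 applies to /a/ (between /d/ and /m/: before a nasal consonant) → [ã].
/u/ (between /m/ and /l/): rule 2 targets it, but not before a nasal consonant → unchanged [u].
Rule 4 applies to /l/ (between /u/ and /b/: word-finally or immediately before a consonant) → [ɫ].
/b/ (between /l/ and /a/) is in the target of rule 3 but the environment (word-finally) is not met → [b].
/a/ meets the environment for rule 2 (before a nasal consonant) → [ã].
/e/ (word-final) is in the target of rule 2 but the environment (before a nasal consonant) is not met → [e].

[dãmuɫbãne]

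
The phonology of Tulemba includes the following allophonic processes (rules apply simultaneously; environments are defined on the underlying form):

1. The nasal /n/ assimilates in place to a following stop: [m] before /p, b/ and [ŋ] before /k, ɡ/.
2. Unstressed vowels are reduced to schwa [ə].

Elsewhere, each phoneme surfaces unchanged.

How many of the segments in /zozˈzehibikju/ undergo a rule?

Segments that undergo a rule: /o/ → [ə] (rule 2); /i/ → [ə] (rule 2); /i/ → [ə] (rule 2); /u/ → [ə] (rule 2).
All other segments surface unchanged.

4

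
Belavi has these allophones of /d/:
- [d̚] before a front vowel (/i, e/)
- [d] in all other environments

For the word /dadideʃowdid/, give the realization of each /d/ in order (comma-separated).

[d], [d̚], [d̚], [d̚], [d]

Occurrence 1 (position 1): no conditioning environment matches → elsewhere allophone [d].
Occurrence 2 (position 3): before a front vowel (/i, e/) → [d̚].
Occurrence 3 (position 5): before a front vowel (/i, e/) → [d̚].
Occurrence 4 (position 10): before a front vowel (/i, e/) → [d̚].
Occurrence 5 (position 12): no conditioning environment matches → elsewhere allophone [d].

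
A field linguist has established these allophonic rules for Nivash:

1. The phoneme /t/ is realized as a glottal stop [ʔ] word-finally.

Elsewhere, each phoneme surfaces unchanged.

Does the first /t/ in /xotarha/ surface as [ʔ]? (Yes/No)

No

/t/ — between /o/ and /a/; rule 1 does not apply here → [t].
The actual realization is [t], not [ʔ].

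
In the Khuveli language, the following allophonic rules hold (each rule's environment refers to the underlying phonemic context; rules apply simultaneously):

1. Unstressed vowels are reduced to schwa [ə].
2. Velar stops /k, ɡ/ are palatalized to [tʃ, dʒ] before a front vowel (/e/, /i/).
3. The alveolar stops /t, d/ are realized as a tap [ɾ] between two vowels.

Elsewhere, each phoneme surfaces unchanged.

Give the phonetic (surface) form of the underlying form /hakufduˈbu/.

/h/ (word-initial): no rule targets it → [h].
Rule 1 applies to /a/ (between /h/ and /k/: in an unstressed syllable) → [ə].
/k/ — between /a/ and /u/; rule 2 does not apply here → [k].
/u/ meets the environment for rule 1 (in an unstressed syllable) → [ə].
/f/ (between /u/ and /d/) is unaffected → [f].
/d/ (between /f/ and /u/): rule 3 targets it, but not between two vowels → unchanged [d].
/u/ (between /d/ and /b/): in an unstressed syllable, so rule 1 applies → [ə].
/b/ (between /u/ and /u/): no rule targets it → [b].
/u/ (word-final): rule 1 targets it, but not in an unstressed syllable → unchanged [u].

[həkəfdəˈbu]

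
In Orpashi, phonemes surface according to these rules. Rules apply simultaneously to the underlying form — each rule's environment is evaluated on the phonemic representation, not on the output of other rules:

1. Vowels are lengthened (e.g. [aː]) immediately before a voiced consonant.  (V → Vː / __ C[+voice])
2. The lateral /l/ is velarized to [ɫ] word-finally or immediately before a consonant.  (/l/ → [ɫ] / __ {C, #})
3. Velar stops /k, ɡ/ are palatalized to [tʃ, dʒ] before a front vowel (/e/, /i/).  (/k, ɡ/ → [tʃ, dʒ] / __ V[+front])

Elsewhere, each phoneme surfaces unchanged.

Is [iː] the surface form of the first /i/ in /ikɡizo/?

/i/ (word-initial) is in the target of rule 1 but the environment (before a voiced consonant) is not met → [i].
The actual realization is [i], not [iː].

No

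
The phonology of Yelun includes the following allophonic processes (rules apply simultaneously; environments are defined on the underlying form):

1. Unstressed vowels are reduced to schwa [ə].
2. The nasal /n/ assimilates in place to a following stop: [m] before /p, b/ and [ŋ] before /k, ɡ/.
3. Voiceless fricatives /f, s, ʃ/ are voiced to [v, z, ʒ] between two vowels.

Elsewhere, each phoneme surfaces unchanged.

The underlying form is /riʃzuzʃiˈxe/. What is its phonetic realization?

/r/ (word-initial) is unaffected → [r].
/i/ — between /r/ and /ʃ/, in an unstressed syllable — surfaces as [ə] (rule 1).
/ʃ/ (between /i/ and /z/) fails the environment for rule 3, so it stays [ʃ].
/z/ stays [z].
/u/ meets the environment for rule 1 (in an unstressed syllable) → [ə].
/z/ — not in any rule's target class → [z].
/ʃ/ (between /z/ and /i/) fails the environment for rule 3, so it stays [ʃ].
/i/ — between /ʃ/ and /x/, in an unstressed syllable — surfaces as [ə] (rule 1).
/x/ — not in any rule's target class → [x].
/e/ — word-final; rule 1 does not apply here → [e].

[rəʃzəzʃəˈxe]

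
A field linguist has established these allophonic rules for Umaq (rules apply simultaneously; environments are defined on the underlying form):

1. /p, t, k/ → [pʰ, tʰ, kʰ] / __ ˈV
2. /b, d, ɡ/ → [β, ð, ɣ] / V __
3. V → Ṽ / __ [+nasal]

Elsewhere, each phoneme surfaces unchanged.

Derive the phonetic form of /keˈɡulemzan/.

/k/ — word-initial; rule 1 does not apply here → [k].
/e/ (between /k/ and /ɡ/) fails the environment for rule 3, so it stays [e].
Rule 2 applies to /ɡ/ (between /e/ and /u/: immediately after a vowel) → [ɣ].
/u/ (between /ɡ/ and /l/) is in the target of rule 3 but the environment (before a nasal consonant) is not met → [u].
/l/ (between /u/ and /e/): no rule targets it → [l].
/e/ — between /l/ and /m/, before a nasal consonant — surfaces as [ẽ] (rule 3).
/m/ (between /e/ and /z/): no rule targets it → [m].
/z/ (between /m/ and /a/): no rule targets it → [z].
/a/ — between /z/ and /n/, before a nasal consonant — surfaces as [ã] (rule 3).
/n/ (word-final): no rule targets it → [n].

[keˈɣulẽmzãn]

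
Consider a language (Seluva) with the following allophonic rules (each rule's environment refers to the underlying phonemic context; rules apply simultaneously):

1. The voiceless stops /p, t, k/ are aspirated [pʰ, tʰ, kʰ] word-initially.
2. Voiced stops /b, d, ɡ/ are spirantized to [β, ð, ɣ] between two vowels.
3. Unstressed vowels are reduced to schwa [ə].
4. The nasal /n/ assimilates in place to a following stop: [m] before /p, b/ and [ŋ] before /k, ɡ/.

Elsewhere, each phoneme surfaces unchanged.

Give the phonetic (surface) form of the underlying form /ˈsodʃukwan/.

/s/ — not in any rule's target class → [s].
/o/ (between /s/ and /d/) is in the target of rule 3 but the environment (in an unstressed syllable) is not met → [o].
/d/ (between /o/ and /ʃ/) is in the target of rule 2 but the environment (between two vowels) is not met → [d].
/ʃ/ (between /d/ and /u/): no rule targets it → [ʃ].
/u/ (between /ʃ/ and /k/): in an unstressed syllable, so rule 3 applies → [ə].
/k/ — between /u/ and /w/; rule 1 does not apply here → [k].
/w/ (between /k/ and /a/): no rule targets it → [w].
/a/ (between /w/ and /n/) occurs in an unstressed syllable → [ə] by rule 3.
/n/ (word-final) fails the environment for rule 4, so it stays [n].

[ˈsodʃəkwən]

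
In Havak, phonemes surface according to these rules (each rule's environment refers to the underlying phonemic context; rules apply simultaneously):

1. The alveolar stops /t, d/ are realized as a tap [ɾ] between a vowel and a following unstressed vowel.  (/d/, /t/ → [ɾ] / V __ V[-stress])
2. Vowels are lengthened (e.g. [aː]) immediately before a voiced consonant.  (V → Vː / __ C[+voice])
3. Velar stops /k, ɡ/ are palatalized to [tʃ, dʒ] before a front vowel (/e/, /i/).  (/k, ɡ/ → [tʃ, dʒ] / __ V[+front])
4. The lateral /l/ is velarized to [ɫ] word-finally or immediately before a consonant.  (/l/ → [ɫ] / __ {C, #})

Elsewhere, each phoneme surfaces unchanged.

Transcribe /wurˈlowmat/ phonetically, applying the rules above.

[wuːrˈloːwmat]

/w/ (word-initial): no rule targets it → [w].
/u/ — between /w/ and /r/, before a voiced consonant — surfaces as [uː] (rule 2).
/r/ (between /u/ and /l/) is unaffected → [r].
/l/ — between /r/ and /o/; rule 4 does not apply here → [l].
/o/ — between /l/ and /w/, before a voiced consonant — surfaces as [oː] (rule 2).
/w/ — not in any rule's target class → [w].
/m/ stays [m].
/a/ — between /m/ and /t/; rule 2 does not apply here → [a].
/t/ (word-final) is in the target of rule 1 but the environment (between a vowel and a following unstressed vowel) is not met → [t].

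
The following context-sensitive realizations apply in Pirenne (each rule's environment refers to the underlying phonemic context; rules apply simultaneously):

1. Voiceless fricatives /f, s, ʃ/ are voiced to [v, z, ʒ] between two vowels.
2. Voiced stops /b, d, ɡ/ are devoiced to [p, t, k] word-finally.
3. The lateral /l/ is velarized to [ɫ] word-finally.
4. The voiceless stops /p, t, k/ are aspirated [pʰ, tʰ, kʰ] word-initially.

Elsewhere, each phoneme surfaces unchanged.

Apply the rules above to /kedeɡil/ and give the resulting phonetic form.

/k/ meets the environment for rule 4 (word-initially) → [kʰ].
/e/ stays [e].
/d/ — between /e/ and /e/; rule 2 does not apply here → [d].
/e/ (between /d/ and /ɡ/) is unaffected → [e].
/ɡ/ (between /e/ and /i/): rule 2 targets it, but not word-finally → unchanged [ɡ].
/i/ — not in any rule's target class → [i].
Rule 3 applies to /l/ (word-final: word-finally) → [ɫ].

[kʰedeɡiɫ]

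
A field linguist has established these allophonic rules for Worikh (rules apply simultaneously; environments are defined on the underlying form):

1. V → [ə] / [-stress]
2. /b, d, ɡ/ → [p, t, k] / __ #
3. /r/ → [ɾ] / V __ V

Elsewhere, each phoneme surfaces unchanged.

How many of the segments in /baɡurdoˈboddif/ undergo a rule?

4

Segments that undergo a rule: /a/ → [ə] (rule 1); /u/ → [ə] (rule 1); /o/ → [ə] (rule 1); /i/ → [ə] (rule 1).
All other segments surface unchanged.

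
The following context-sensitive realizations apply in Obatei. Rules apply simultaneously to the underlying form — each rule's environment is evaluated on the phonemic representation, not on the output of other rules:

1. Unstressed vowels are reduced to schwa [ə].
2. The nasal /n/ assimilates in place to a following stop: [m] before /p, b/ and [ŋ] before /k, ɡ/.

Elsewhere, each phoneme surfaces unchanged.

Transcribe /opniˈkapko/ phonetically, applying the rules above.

[əpnəˈkapkə]

Rule 1 applies to /o/ (word-initial: in an unstressed syllable) → [ə].
/n/ (between /p/ and /i/): rule 2 targets it, but not before a labial or velar stop → unchanged [n].
/i/ — between /n/ and /k/, in an unstressed syllable — surfaces as [ə] (rule 1).
/a/ (between /k/ and /p/) is in the target of rule 1 but the environment (in an unstressed syllable) is not met → [a].
/o/ (word-final): in an unstressed syllable, so rule 1 applies → [ə].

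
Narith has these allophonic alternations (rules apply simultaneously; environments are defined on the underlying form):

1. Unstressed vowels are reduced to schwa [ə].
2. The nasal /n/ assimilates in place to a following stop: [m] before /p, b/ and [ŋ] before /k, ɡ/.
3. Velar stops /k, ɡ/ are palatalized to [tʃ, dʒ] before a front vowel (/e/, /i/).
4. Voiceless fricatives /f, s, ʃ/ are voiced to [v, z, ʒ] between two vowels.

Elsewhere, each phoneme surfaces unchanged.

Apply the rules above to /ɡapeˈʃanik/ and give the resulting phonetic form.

/ɡ/ (word-initial) is in the target of rule 3 but the environment (before a front vowel) is not met → [ɡ].
Rule 1 applies to /a/ (between /ɡ/ and /p/: in an unstressed syllable) → [ə].
/p/ (between /a/ and /e/): no rule targets it → [p].
/e/ meets the environment for rule 1 (in an unstressed syllable) → [ə].
Rule 4 applies to /ʃ/ (between /e/ and /a/: between two vowels) → [ʒ].
/a/ (between /ʃ/ and /n/) fails the environment for rule 1, so it stays [a].
/n/ — between /a/ and /i/; rule 2 does not apply here → [n].
/i/ (between /n/ and /k/): in an unstressed syllable, so rule 1 applies → [ə].
/k/ — word-final; rule 3 does not apply here → [k].

[ɡəpəˈʒanək]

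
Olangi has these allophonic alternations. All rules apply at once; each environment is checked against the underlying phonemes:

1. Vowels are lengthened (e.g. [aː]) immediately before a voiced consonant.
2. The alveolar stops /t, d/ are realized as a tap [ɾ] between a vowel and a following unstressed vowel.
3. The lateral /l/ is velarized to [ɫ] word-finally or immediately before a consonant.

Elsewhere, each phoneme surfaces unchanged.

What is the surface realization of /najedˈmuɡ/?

[naːjeːdˈmuːɡ]

/n/ stays [n].
/a/ meets the environment for rule 1 (before a voiced consonant) → [aː].
/j/ stays [j].
/e/ (between /j/ and /d/): before a voiced consonant, so rule 1 applies → [eː].
/d/ (between /e/ and /m/) fails the environment for rule 2, so it stays [d].
/m/ stays [m].
Rule 1 applies to /u/ (between /m/ and /ɡ/: before a voiced consonant) → [uː].
/ɡ/ (word-final): no rule targets it → [ɡ].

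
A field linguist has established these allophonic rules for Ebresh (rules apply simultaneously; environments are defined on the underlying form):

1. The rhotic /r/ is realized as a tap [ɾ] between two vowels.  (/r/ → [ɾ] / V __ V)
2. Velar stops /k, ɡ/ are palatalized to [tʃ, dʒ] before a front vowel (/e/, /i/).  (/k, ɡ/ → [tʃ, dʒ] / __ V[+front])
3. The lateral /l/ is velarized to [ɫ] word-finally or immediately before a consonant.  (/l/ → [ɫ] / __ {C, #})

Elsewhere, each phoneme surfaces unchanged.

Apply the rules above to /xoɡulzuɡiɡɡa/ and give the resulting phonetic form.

/x/ (word-initial) is unaffected → [x].
/o/ stays [o].
/ɡ/ (between /o/ and /u/) fails the environment for rule 2, so it stays [ɡ].
/u/ (between /ɡ/ and /l/) is unaffected → [u].
/l/ meets the environment for rule 3 (word-finally or immediately before a consonant) → [ɫ].
/z/ (between /l/ and /u/): no rule targets it → [z].
/u/ (between /z/ and /ɡ/) is unaffected → [u].
/ɡ/ (between /u/ and /i/) occurs before a front vowel → [dʒ] by rule 2.
/i/ stays [i].
/ɡ/ (between /i/ and /ɡ/) is in the target of rule 2 but the environment (before a front vowel) is not met → [ɡ].
/ɡ/ — between /ɡ/ and /a/; rule 2 does not apply here → [ɡ].
/a/ stays [a].

[xoɡuɫzudʒiɡɡa]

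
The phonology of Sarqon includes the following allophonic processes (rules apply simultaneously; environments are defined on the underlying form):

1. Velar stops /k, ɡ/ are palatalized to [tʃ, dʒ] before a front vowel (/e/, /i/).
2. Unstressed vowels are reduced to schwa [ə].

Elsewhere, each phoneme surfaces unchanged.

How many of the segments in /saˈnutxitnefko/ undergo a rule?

4

Segments that undergo a rule: /a/ → [ə] (rule 2); /i/ → [ə] (rule 2); /e/ → [ə] (rule 2); /o/ → [ə] (rule 2).
All other segments surface unchanged.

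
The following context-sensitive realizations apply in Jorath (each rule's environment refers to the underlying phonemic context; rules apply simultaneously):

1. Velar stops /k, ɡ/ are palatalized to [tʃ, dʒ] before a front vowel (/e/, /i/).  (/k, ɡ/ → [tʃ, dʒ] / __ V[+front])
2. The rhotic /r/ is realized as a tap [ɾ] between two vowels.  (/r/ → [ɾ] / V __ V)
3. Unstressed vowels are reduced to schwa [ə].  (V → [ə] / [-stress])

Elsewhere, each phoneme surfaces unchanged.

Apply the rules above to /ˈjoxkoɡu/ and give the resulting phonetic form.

[ˈjoxkəɡə]

/j/ stays [j].
/o/ (between /j/ and /x/): rule 3 targets it, but not in an unstressed syllable → unchanged [o].
/x/ stays [x].
/k/ (between /x/ and /o/): rule 1 targets it, but not before a front vowel → unchanged [k].
Rule 3 applies to /o/ (between /k/ and /ɡ/: in an unstressed syllable) → [ə].
/ɡ/ (between /o/ and /u/) fails the environment for rule 1, so it stays [ɡ].
/u/ (word-final) occurs in an unstressed syllable → [ə] by rule 3.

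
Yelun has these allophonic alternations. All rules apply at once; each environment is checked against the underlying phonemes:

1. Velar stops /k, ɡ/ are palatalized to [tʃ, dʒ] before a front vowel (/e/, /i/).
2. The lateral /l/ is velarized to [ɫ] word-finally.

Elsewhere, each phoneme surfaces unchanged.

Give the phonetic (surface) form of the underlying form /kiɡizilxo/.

/k/ meets the environment for rule 1 (before a front vowel) → [tʃ].
/i/ (between /k/ and /ɡ/) is unaffected → [i].
/ɡ/ — between /i/ and /i/, before a front vowel — surfaces as [dʒ] (rule 1).
/i/ (between /ɡ/ and /z/): no rule targets it → [i].
/z/ stays [z].
/i/ stays [i].
/l/ (between /i/ and /x/): rule 2 targets it, but not word-finally → unchanged [l].
/x/ (between /l/ and /o/): no rule targets it → [x].
/o/ — not in any rule's target class → [o].

[tʃidʒizilxo]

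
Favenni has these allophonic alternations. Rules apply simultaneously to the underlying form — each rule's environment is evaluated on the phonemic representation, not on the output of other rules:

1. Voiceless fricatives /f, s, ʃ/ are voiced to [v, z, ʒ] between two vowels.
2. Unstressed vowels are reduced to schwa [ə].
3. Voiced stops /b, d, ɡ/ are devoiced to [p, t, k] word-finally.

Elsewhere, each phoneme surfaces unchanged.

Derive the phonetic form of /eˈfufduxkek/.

/e/ — word-initial, in an unstressed syllable — surfaces as [ə] (rule 2).
/f/ (between /e/ and /u/) occurs between two vowels → [v] by rule 1.
/u/ (between /f/ and /f/) is in the target of rule 2 but the environment (in an unstressed syllable) is not met → [u].
/f/ (between /u/ and /d/) fails the environment for rule 1, so it stays [f].
/d/ (between /f/ and /u/): rule 3 targets it, but not word-finally → unchanged [d].
/u/ (between /d/ and /x/): in an unstressed syllable, so rule 2 applies → [ə].
/x/ stays [x].
/k/ — not in any rule's target class → [k].
/e/ meets the environment for rule 2 (in an unstressed syllable) → [ə].
/k/ (word-final): no rule targets it → [k].

[əˈvufdəxkək]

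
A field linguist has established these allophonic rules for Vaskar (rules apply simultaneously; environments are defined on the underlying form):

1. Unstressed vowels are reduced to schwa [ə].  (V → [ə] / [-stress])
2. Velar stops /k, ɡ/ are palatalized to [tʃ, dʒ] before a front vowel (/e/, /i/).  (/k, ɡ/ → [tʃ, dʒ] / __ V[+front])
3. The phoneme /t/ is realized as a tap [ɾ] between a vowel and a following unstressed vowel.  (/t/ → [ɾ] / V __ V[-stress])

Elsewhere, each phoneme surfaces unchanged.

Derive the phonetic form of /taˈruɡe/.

/t/ — word-initial; rule 3 does not apply here → [t].
/a/ (between /t/ and /r/) occurs in an unstressed syllable → [ə] by rule 1.
/r/ stays [r].
/u/ (between /r/ and /ɡ/): rule 1 targets it, but not in an unstressed syllable → unchanged [u].
/ɡ/ (between /u/ and /e/): before a front vowel, so rule 2 applies → [dʒ].
/e/ (word-final): in an unstressed syllable, so rule 1 applies → [ə].

[təˈrudʒə]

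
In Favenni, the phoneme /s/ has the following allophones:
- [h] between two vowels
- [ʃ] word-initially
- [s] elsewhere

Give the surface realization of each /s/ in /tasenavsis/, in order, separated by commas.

[h], [s], [s]

Occurrence 1 (position 3): between two vowels → [h].
Occurrence 2 (position 8): no conditioning environment matches → elsewhere allophone [s].
Occurrence 3 (position 10): no conditioning environment matches → elsewhere allophone [s].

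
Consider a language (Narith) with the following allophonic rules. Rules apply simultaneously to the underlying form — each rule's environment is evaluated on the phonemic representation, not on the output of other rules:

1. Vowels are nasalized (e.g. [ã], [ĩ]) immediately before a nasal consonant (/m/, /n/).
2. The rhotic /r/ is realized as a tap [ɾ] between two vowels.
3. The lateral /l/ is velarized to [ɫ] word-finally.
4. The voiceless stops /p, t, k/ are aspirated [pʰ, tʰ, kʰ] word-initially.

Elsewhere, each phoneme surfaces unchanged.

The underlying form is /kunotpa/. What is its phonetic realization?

/k/ meets the environment for rule 4 (word-initially) → [kʰ].
/u/ meets the environment for rule 1 (before a nasal consonant) → [ũ].
/n/ stays [n].
/o/ (between /n/ and /t/): rule 1 targets it, but not before a nasal consonant → unchanged [o].
/t/ (between /o/ and /p/) fails the environment for rule 4, so it stays [t].
/p/ — between /t/ and /a/; rule 4 does not apply here → [p].
/a/ (word-final): rule 1 targets it, but not before a nasal consonant → unchanged [a].

[kʰũnotpa]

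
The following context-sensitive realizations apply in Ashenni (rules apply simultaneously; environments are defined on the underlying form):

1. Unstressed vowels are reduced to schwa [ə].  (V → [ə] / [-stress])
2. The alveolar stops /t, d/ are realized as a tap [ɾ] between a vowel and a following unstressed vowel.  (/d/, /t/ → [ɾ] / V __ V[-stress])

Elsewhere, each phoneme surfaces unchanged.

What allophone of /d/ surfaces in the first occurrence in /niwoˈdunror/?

[d]

/d/ (between /o/ and /u/) is in the target of rule 2 but the environment (between a vowel and a following unstressed vowel) is not met → [d].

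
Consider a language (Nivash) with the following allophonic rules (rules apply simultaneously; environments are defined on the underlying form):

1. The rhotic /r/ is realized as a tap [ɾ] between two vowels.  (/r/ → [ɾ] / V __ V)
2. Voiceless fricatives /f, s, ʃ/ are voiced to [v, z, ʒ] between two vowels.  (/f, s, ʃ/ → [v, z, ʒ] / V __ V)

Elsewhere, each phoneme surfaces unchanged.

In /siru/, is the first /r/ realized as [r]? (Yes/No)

No

/r/ meets the environment for rule 1 (between two vowels) → [ɾ].
The actual realization is [ɾ], not [r].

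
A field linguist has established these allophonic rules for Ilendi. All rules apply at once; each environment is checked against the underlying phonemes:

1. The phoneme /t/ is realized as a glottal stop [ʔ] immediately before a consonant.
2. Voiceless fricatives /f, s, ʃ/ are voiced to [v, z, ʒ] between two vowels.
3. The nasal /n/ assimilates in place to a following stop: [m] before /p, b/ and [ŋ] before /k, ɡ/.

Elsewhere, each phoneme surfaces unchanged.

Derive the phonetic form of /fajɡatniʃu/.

/f/ (word-initial) is in the target of rule 2 but the environment (between two vowels) is not met → [f].
/t/ (between /a/ and /n/) occurs immediately before a consonant → [ʔ] by rule 1.
/n/ (between /t/ and /i/): rule 3 targets it, but not before a labial or velar stop → unchanged [n].
/ʃ/ (between /i/ and /u/): between two vowels, so rule 2 applies → [ʒ].

[fajɡaʔniʒu]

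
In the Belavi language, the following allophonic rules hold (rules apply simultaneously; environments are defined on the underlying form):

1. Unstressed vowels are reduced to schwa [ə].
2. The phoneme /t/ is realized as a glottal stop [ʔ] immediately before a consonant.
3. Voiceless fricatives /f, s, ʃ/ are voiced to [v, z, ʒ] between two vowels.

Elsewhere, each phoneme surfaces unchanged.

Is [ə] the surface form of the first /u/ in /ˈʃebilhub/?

Yes

/u/ (between /h/ and /b/) occurs in an unstressed syllable → [ə] by rule 1.
The actual realization is [ə], which matches [ə].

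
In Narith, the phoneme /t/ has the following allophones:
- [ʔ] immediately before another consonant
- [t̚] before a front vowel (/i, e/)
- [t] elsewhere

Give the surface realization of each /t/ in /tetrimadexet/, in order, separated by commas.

[t̚], [ʔ], [t]

Occurrence 1 (position 1): before a front vowel (/i, e/) → [t̚].
Occurrence 2 (position 3): immediately before another consonant → [ʔ].
Occurrence 3 (position 12): no conditioning environment matches → elsewhere allophone [t].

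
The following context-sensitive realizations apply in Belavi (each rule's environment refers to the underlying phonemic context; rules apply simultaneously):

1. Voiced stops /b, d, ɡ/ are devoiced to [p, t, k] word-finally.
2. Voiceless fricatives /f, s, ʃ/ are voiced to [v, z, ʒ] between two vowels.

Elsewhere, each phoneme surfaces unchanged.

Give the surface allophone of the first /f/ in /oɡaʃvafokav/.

[v]

/f/ (between /a/ and /o/): between two vowels, so rule 2 applies → [v].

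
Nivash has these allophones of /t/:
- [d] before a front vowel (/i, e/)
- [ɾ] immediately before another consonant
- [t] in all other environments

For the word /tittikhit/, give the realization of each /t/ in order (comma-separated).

[d], [ɾ], [d], [t]

Occurrence 1 (position 1): before a front vowel (/i, e/) → [d].
Occurrence 2 (position 3): immediately before another consonant → [ɾ].
Occurrence 3 (position 4): before a front vowel (/i, e/) → [d].
Occurrence 4 (position 9): no conditioning environment matches → elsewhere allophone [t].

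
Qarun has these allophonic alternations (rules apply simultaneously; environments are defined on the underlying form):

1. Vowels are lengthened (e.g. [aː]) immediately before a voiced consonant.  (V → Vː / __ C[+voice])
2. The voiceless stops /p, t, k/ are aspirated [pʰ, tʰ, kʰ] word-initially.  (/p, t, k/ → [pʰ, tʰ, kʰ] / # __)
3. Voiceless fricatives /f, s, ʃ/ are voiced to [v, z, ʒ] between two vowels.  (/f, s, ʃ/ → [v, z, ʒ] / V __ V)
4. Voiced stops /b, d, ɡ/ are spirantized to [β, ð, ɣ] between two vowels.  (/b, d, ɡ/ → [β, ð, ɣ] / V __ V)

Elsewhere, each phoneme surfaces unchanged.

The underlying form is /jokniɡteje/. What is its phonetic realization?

/j/ (word-initial) is unaffected → [j].
/o/ — between /j/ and /k/; rule 1 does not apply here → [o].
/k/ (between /o/ and /n/): rule 2 targets it, but not word-initially → unchanged [k].
/n/ (between /k/ and /i/) is unaffected → [n].
Rule 1 applies to /i/ (between /n/ and /ɡ/: before a voiced consonant) → [iː].
/ɡ/ (between /i/ and /t/) is in the target of rule 4 but the environment (between two vowels) is not met → [ɡ].
/t/ (between /ɡ/ and /e/) is in the target of rule 2 but the environment (word-initially) is not met → [t].
/e/ meets the environment for rule 1 (before a voiced consonant) → [eː].
/j/ stays [j].
/e/ (word-final) fails the environment for rule 1, so it stays [e].

[jokniːɡteːje]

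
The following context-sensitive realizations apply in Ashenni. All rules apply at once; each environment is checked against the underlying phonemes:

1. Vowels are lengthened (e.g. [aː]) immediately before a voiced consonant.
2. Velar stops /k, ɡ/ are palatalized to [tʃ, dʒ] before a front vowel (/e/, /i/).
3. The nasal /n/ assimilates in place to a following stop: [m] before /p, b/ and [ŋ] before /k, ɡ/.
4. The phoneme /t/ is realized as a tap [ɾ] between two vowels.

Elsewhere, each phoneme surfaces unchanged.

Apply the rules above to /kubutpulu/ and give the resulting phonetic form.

/k/ (word-initial) is in the target of rule 2 but the environment (before a front vowel) is not met → [k].
/u/ (between /k/ and /b/): before a voiced consonant, so rule 1 applies → [uː].
/b/ stays [b].
/u/ (between /b/ and /t/) is in the target of rule 1 but the environment (before a voiced consonant) is not met → [u].
/t/ (between /u/ and /p/): rule 4 targets it, but not between two vowels → unchanged [t].
/p/ stays [p].
Rule 1 applies to /u/ (between /p/ and /l/: before a voiced consonant) → [uː].
/l/ — not in any rule's target class → [l].
/u/ (word-final) is in the target of rule 1 but the environment (before a voiced consonant) is not met → [u].

[kuːbutpuːlu]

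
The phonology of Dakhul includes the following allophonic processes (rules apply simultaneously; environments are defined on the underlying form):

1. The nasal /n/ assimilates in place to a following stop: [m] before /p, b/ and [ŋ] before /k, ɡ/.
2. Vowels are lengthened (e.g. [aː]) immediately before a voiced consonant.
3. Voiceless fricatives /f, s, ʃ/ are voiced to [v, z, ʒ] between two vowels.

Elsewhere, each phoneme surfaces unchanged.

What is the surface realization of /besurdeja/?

/b/ (word-initial): no rule targets it → [b].
/e/ (between /b/ and /s/) is in the target of rule 2 but the environment (before a voiced consonant) is not met → [e].
/s/ meets the environment for rule 3 (between two vowels) → [z].
/u/ (between /s/ and /r/): before a voiced consonant, so rule 2 applies → [uː].
/r/ — not in any rule's target class → [r].
/d/ stays [d].
/e/ meets the environment for rule 2 (before a voiced consonant) → [eː].
/j/ — not in any rule's target class → [j].
/a/ (word-final): rule 2 targets it, but not before a voiced consonant → unchanged [a].

[bezuːrdeːja]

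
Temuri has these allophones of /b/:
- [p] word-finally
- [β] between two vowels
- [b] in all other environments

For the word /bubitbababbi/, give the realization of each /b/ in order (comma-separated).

Occurrence 1 (position 1): no conditioning environment matches → elsewhere allophone [b].
Occurrence 2 (position 3): between two vowels → [β].
Occurrence 3 (position 6): no conditioning environment matches → elsewhere allophone [b].
Occurrence 4 (position 8): between two vowels → [β].
Occurrence 5 (position 10): no conditioning environment matches → elsewhere allophone [b].
Occurrence 6 (position 11): no conditioning environment matches → elsewhere allophone [b].

[b], [β], [b], [β], [b], [b]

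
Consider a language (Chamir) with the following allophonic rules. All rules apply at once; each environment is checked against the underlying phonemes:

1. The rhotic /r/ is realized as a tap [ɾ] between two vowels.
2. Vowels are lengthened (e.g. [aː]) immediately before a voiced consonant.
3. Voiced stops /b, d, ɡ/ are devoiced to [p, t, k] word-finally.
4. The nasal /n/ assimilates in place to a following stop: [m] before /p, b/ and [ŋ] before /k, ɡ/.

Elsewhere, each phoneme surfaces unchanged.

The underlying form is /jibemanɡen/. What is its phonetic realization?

/j/ (word-initial): no rule targets it → [j].
/i/ (between /j/ and /b/) occurs before a voiced consonant → [iː] by rule 2.
/b/ (between /i/ and /e/) fails the environment for rule 3, so it stays [b].
/e/ meets the environment for rule 2 (before a voiced consonant) → [eː].
/m/ — not in any rule's target class → [m].
/a/ meets the environment for rule 2 (before a voiced consonant) → [aː].
/n/ (between /a/ and /ɡ/): before a labial or velar stop, so rule 4 applies → [ŋ].
/ɡ/ (between /n/ and /e/) is in the target of rule 3 but the environment (word-finally) is not met → [ɡ].
/e/ (between /ɡ/ and /n/): before a voiced consonant, so rule 2 applies → [eː].
/n/ — word-final; rule 4 does not apply here → [n].

[jiːbeːmaːŋɡeːn]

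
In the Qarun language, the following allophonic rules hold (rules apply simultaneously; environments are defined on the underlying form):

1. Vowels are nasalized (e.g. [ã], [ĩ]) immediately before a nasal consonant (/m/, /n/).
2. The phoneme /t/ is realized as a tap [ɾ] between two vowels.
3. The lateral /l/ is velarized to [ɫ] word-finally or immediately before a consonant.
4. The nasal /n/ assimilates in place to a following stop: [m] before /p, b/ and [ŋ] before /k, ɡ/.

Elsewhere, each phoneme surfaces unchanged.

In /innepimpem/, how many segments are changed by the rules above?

3

Segments that undergo a rule: /i/ → [ĩ] (rule 1); /i/ → [ĩ] (rule 1); /e/ → [ẽ] (rule 1).
All other segments surface unchanged.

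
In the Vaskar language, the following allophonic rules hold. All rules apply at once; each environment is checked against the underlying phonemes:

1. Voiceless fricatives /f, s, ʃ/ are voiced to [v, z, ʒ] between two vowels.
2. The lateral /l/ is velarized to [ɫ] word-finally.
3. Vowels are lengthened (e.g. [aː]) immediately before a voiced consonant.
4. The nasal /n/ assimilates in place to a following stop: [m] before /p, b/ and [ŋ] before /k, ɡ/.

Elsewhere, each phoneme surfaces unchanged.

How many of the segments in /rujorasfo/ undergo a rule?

Segments that undergo a rule: /u/ → [uː] (rule 3); /o/ → [oː] (rule 3).
All other segments surface unchanged.

2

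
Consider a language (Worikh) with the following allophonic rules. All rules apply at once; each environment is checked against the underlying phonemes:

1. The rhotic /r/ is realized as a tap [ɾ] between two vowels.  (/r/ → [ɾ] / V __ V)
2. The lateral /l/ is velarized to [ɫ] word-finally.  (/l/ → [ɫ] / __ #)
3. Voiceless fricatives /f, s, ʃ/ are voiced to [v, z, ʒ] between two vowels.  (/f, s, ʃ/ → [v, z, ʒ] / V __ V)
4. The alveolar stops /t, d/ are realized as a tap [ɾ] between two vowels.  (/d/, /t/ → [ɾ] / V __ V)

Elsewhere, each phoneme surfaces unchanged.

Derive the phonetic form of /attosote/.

[attozoɾe]

/a/ (word-initial): no rule targets it → [a].
/t/ — between /a/ and /t/; rule 4 does not apply here → [t].
/t/ — between /t/ and /o/; rule 4 does not apply here → [t].
/o/ — not in any rule's target class → [o].
/s/ — between /o/ and /o/, between two vowels — surfaces as [z] (rule 3).
/o/ stays [o].
Rule 4 applies to /t/ (between /o/ and /e/: between two vowels) → [ɾ].
/e/ (word-final): no rule targets it → [e].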